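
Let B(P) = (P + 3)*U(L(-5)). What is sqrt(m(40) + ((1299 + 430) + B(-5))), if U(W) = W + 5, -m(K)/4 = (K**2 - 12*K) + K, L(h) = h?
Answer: I*sqrt(2911) ≈ 53.954*I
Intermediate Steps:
m(K) = -4*K**2 + 44*K (m(K) = -4*((K**2 - 12*K) + K) = -4*(K**2 - 11*K) = -4*K**2 + 44*K)
U(W) = 5 + W
B(P) = 0 (B(P) = (P + 3)*(5 - 5) = (3 + P)*0 = 0)
sqrt(m(40) + ((1299 + 430) + B(-5))) = sqrt(4*40*(11 - 1*40) + ((1299 + 430) + 0)) = sqrt(4*40*(11 - 40) + (1729 + 0)) = sqrt(4*40*(-29) + 1729) = sqrt(-4640 + 1729) = sqrt(-2911) = I*sqrt(2911)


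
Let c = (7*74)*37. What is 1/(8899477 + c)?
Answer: 1/8918643 ≈ 1.1212e-7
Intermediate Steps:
c = 19166 (c = 518*37 = 19166)
1/(8899477 + c) = 1/(8899477 + 19166) = 1/8918643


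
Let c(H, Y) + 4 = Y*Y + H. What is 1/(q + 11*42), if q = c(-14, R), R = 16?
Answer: 1/700 ≈ 0.0014286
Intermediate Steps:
c(H, Y) = -4 + H + Y² (c(H, Y) = -4 + (Y*Y + H) = -4 + (Y² + H) = -4 + (H + Y²) = -4 + H + Y²)
q = 238 (q = -4 - 14 + 16² = -4 - 14 + 256 = 238)
1/(q + 11*42) = 1/(238 + 11*42) = 1/(238 + 462) = 1/700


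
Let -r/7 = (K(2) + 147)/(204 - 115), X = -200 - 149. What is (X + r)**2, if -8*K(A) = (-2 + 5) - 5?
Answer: 16478086689/126736 ≈ 1.3002e+5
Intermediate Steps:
X = -349
K(A) = 1/4 (K(A) = -((-2 + 5) - 5)/8 = -(3 - 5)/8 = -1/8*(-2) = 1/4)
r = -4123/356 (r = -7*(1/4 + 147)/(204 - 115) = -4123/(4*89) = -7*589/356 = -4123/356 ≈ -11.581)
(X + r)**2 = (-349 - 4123/356)**2 = (-128367/356)**2 = 16478086689/126736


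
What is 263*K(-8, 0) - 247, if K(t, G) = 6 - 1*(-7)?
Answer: 3172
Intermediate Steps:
K(t, G) = 13 (K(t, G) = 6 + 7 = 13)
263*K(-8, 0) - 247 = 263*13 - 247 = 3419 - 247 = 3172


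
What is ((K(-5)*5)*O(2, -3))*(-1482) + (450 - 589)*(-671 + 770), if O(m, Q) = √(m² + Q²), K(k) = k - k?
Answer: -13761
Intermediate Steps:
K(k) = 0
O(m, Q) = √(Q² + m²)
((K(-5)*5)*O(2, -3))*(-1482) + (450 - 589)*(-671 + 770) = ((0*5)*√((-3)² + 2²))*(-1482) + (450 - 589)*(-671 + 770) = (0*√(9 + 4))*(-1482) - 139*99 = (0*√13)*(-1482) - 13761 = 0*(-1482) - 13761 = 0 - 13761 = -13761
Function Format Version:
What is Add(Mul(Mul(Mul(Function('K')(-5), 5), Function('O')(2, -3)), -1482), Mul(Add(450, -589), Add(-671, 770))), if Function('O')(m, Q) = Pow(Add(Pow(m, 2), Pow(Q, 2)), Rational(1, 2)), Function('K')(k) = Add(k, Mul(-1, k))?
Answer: -13761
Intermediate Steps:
Function('K')(k) = 0
Function('O')(m, Q) = Pow(Add(Pow(Q, 2), Pow(m, 2)), Rational(1, 2))
Add(Mul(Mul(Mul(Function('K')(-5), 5), Function('O')(2, -3)), -1482), Mul(Add(450, -589), Add(-671, 770))) = Add(Mul(Mul(Mul(0, 5), Pow(Add(Pow(-3, 2), Pow(2, 2)), Rational(1, 2))), -1482), Mul(Add(450, -589), Add(-671, 770))) = Add(Mul(Mul(0, Pow(Add(9, 4), Rational(1, 2))), -1482), Mul(-139, 99)) = Add(Mul(Mul(0, Pow(13, Rational(1, 2))), -1482), -13761) = Add(Mul(0, -1482), -13761) = Add(0, -13761) = -13761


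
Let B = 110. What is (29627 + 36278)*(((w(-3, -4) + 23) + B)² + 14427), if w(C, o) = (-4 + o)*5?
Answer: 1520823780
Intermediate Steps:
w(C, o) = -20 + 5*o
(29627 + 36278)*(((w(-3, -4) + 23) + B)² + 14427) = (29627 + 36278)*((((-20 + 5*(-4)) + 23) + 110)² + 14427) = 65905*((((-20 - 20) + 23) + 110)² + 14427) = 65905*(((-40 + 23) + 110)² + 14427) = 65905*((-17 + 110)² + 14427) = 65905*(93² + 14427) = 65905*(8649 + 14427) = 65905*23076 = 1520823780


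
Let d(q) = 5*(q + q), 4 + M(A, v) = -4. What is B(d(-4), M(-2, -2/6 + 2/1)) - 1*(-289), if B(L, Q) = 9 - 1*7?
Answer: 291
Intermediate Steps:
M(A, v) = -8 (M(A, v) = -4 - 4 = -8)
d(q) = 10*q (d(q) = 5*(2*q) = 10*q)
B(L, Q) = 2 (B(L, Q) = 9 - 7 = 2)
B(d(-4), M(-2, -2/6 + 2/1)) - 1*(-289) = 2 - 1*(-289) = 2 + 289 = 291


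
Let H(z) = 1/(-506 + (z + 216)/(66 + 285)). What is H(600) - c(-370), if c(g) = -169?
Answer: 9959053/58930 ≈ 169.00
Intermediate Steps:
H(z) = 1/(-6570/13 + z/351) (H(z) = 1/(-506 + (216 + z)/351) = 1/(-506 + (216 + z)*(1/351)) = 1/(-506 + (8/13 + z/351)) = 1/(-6570/13 + z/351))
H(600) - c(-370) = 351/(-177390 + 600) - 1*(-169) = 351/(-176790) + 169 = 351*(-1/176790) + 169 = -117/58930 + 169 = 9959053/58930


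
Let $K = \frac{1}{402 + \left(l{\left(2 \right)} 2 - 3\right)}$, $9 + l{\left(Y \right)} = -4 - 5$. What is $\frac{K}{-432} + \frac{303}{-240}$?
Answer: $- \frac{494953}{392040} \approx -1.2625$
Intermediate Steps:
$l{\left(Y \right)} = -18$ ($l{\left(Y \right)} = -9 - 9 = -18$)
$K = \frac{1}{363}$ ($K = \frac{1}{402 - 39} = \frac{1}{363} \approx 0.0027548$)
$\frac{K}{-432} + \frac{303}{-240} = \frac{1}{363 \left(-432\right)} + \frac{303}{-240} = \frac{1}{363} \left(- \frac{1}{432}\right) + 303 \left(- \frac{1}{240}\right) = - \frac{1}{156816} - \frac{101}{80} = - \frac{494953}{392040}$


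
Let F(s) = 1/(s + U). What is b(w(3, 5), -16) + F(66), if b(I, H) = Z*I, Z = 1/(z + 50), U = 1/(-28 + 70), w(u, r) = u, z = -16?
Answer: 9747/94282 ≈ 0.10338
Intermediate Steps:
U = 1/42 ≈ 0.023810
Z = 1/34 (Z = 1/(-16 + 50) = 1/34 ≈ 0.029412)
F(s) = 1/(1/42 + s) (F(s) = 1/(s + 1/42) = 1/(1/42 + s))
b(I, H) = I/34
b(w(3, 5), -16) + F(66) = (1/34)*3 + 42/(1 + 42*66) = 3/34 + 42/(1 + 2772) = 3/34 + 42/2773 = 9747/94282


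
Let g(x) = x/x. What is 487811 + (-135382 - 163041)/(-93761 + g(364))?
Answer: 45737457783/93760 ≈ 4.8781e+5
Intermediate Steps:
g(x) = 1
487811 + (-135382 - 163041)/(-93761 + g(364)) = 487811 + (-135382 - 163041)/(-93761 + 1) = 487811 - 298423/(-93760) = 487811 - 298423*(-1/93760) = 487811 + 298423/93760 = 45737457783/93760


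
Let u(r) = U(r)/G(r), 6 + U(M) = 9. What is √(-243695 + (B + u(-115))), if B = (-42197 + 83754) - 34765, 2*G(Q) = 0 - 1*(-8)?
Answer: I*√947609/2 ≈ 486.73*I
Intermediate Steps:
U(M) = 3 (U(M) = -6 + 9 = 3)
G(Q) = 4 (G(Q) = (0 - 1*(-8))/2 = (0 + 8)/2 = (½)*8 = 4)
u(r) = ¾ (u(r) = 3/4 = 3*(¼) = ¾)
B = 6792 (B = 41557 - 34765 = 6792)
√(-243695 + (B + u(-115))) = √(-243695 + (6792 + ¾)) = √(-243695 + 27171/4) = √(-947609/4) = I*√947609/2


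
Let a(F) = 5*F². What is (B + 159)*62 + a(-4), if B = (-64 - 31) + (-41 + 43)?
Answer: 4172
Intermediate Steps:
B = -93 (B = -95 + 2 = -93)
(B + 159)*62 + a(-4) = (-93 + 159)*62 + 5*(-4)² = 66*62 + 5*16 = 4092 + 80 = 4172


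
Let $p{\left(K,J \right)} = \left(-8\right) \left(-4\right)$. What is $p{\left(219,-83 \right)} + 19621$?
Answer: $19653$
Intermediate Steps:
$p{\left(K,J \right)} = 32$
$p{\left(219,-83 \right)} + 19621 = 32 + 19621 = 19653$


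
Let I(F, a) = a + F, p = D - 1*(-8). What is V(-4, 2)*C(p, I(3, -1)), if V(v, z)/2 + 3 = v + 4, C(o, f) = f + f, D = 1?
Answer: -24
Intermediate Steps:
p = 9 (p = 1 - 1*(-8) = 1 + 8 = 9)
I(F, a) = F + a
C(o, f) = 2*f
V(v, z) = 2 + 2*v (V(v, z) = -6 + 2*(v + 4) = -6 + 2*(4 + v) = -6 + (8 + 2*v) = 2 + 2*v)
V(-4, 2)*C(p, I(3, -1)) = (2 + 2*(-4))*(2*(3 - 1)) = (2 - 8)*(2*2) = -6*4 = -24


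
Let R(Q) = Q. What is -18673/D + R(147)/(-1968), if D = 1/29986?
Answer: -367313147217/656 ≈ -5.5993e+8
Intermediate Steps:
D = 1/29986 ≈ 3.3349e-5
-18673/D + R(147)/(-1968) = -18673/1/29986 + 147/(-1968) = -18673*29986 + 147*(-1/1968) = -559928578 - 49/656 = -367313147217/656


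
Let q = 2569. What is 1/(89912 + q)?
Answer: 1/92481 ≈ 1.0813e-5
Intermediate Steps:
1/(89912 + q) = 1/(89912 + 2569) = 1/92481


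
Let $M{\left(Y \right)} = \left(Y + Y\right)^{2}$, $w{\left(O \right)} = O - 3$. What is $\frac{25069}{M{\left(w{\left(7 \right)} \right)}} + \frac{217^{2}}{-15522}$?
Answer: $\frac{193053661}{496704} \approx 388.67$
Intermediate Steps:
$w{\left(O \right)} = -3 + O$ ($w{\left(O \right)} = O - 3 = -3 + O$)
$M{\left(Y \right)} = 4 Y^{2}$ ($M{\left(Y \right)} = \left(2 Y\right)^{2} = 4 Y^{2}$)
$\frac{25069}{M{\left(w{\left(7 \right)} \right)}} + \frac{217^{2}}{-15522} = \frac{25069}{4 \left(-3 + 7\right)^{2}} + \frac{217^{2}}{-15522} = \frac{25069}{4 \cdot 4^{2}} + 47089 \left(- \frac{1}{15522}\right) = \frac{25069}{4 \cdot 16} - \frac{47089}{15522} = \frac{25069}{64} - \frac{47089}{15522} = \frac{193053661}{496704}$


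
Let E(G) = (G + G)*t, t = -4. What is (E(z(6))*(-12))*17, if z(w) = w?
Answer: 9792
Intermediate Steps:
E(G) = -8*G (E(G) = (G + G)*(-4) = (2*G)*(-4) = -8*G)
(E(z(6))*(-12))*17 = (-8*6*(-12))*17 = -48*(-12)*17 = 576*17 = 9792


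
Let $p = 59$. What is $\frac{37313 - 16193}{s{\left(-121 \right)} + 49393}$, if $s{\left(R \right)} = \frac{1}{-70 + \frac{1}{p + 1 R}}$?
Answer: $\frac{91681920}{214414951} \approx 0.42759$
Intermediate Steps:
$s{\left(R \right)} = \frac{1}{-70 + \frac{1}{59 + R}}$ ($s{\left(R \right)} = \frac{1}{-70 + \frac{1}{59 + 1 R}} = \frac{1}{-70 + \frac{1}{59 + R}}$)
$\frac{37313 - 16193}{s{\left(-121 \right)} + 49393} = \frac{37313 - 16193}{\frac{-59 - -121}{4129 + 70 \left(-121\right)} + 49393} = \frac{21120}{\frac{-59 + 121}{4129 - 8470} + 49393} = \frac{21120}{\frac{1}{-4341} \cdot 62 + 49393} = \frac{21120}{\left(- \frac{1}{4341}\right) 62 + 49393} = \frac{21120}{- \frac{62}{4341} + 49393} = \frac{21120}{\frac{214414951}{4341}} = 21120 \cdot \frac{4341}{214414951} = \frac{91681920}{214414951}$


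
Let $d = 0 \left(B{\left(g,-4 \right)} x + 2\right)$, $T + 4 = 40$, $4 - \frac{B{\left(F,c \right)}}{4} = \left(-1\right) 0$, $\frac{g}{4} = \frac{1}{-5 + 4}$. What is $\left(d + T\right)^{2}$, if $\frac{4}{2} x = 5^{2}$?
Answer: $1296$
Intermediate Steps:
$g = -4$ ($g = \frac{4}{-5 + 4} = \frac{4}{-1} = 4 \left(-1\right) = -4$)
$B{\left(F,c \right)} = 16$ ($B{\left(F,c \right)} = 16 - 4 \left(\left(-1\right) 0\right) = 16 - 0 = 16 + 0 = 16$)
$x = \frac{25}{2}$ ($x = \frac{5^{2}}{2} = \frac{1}{2} \cdot 25 = \frac{25}{2} \approx 12.5$)
$T = 36$ ($T = -4 + 40 = 36$)
$d = 0$ ($d = 0 \left(16 \cdot \frac{25}{2} + 2\right) = 0 \left(200 + 2\right) = 0 \cdot 202 = 0$)
$\left(d + T\right)^{2} = \left(0 + 36\right)^{2} = 36^{2} = 1296$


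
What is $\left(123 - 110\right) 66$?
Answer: $858$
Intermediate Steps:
$\left(123 - 110\right) 66 = 13 \cdot 66 = 858$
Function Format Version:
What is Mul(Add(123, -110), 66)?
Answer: 858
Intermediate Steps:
Mul(Add(123, -110), 66) = Mul(13, 66) = 858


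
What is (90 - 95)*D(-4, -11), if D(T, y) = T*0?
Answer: 0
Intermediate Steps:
D(T, y) = 0
(90 - 95)*D(-4, -11) = (90 - 95)*0 = -5*0 = 0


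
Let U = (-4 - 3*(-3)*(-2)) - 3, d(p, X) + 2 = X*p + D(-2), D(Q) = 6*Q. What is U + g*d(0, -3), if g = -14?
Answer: 171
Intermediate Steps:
d(p, X) = -14 + X*p (d(p, X) = -2 + (X*p + 6*(-2)) = -2 + (X*p - 12) = -2 + (-12 + X*p) = -14 + X*p)
U = -25 (U = (-4 + 9*(-2)) - 3 = (-4 - 18) - 3 = -22 - 3 = -25)
U + g*d(0, -3) = -25 - 14*(-14 - 3*0) = -25 - 14*(-14 + 0) = -25 - 14*(-14) = -25 + 196 = 171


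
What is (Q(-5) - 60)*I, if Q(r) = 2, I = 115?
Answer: -6670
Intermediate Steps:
(Q(-5) - 60)*I = (2 - 60)*115 = -58*115 = -6670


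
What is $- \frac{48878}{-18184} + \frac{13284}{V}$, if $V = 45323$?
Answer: $\frac{1228426925}{412076716} \approx 2.9811$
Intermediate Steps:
$- \frac{48878}{-18184} + \frac{13284}{V} = - \frac{48878}{-18184} + \frac{13284}{45323} = \left(-48878\right) \left(- \frac{1}{18184}\right) + 13284 \cdot \frac{1}{45323} = \frac{24439}{9092} + \frac{13284}{45323} = \frac{1228426925}{412076716}$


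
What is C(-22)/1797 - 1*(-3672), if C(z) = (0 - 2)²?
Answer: 6598588/1797 ≈ 3672.0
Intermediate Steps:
C(z) = 4 (C(z) = (-2)² = 4)
C(-22)/1797 - 1*(-3672) = 4/1797 - 1*(-3672) = 4*(1/1797) + 3672 = 4/1797 + 3672 = 6598588/1797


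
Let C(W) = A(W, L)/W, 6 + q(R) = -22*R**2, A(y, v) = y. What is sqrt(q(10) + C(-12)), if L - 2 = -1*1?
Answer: 21*I*sqrt(5) ≈ 46.957*I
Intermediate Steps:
L = 1 (L = 2 - 1*1 = 2 - 1 = 1)
q(R) = -6 - 22*R**2
C(W) = 1 (C(W) = W/W = 1)
sqrt(q(10) + C(-12)) = sqrt((-6 - 22*10**2) + 1) = sqrt((-6 - 22*100) + 1) = sqrt((-6 - 2200) + 1) = sqrt(-2206 + 1) = sqrt(-2205) = 21*I*sqrt(5)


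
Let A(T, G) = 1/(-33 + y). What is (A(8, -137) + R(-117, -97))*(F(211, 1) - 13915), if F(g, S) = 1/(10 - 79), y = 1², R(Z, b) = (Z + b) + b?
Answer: 1194529201/276 ≈ 4.3280e+6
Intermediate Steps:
R(Z, b) = Z + 2*b
y = 1
F(g, S) = -1/69 (F(g, S) = 1/(-69) = -1/69)
A(T, G) = -1/32 (A(T, G) = 1/(-33 + 1) = 1/(-32) = -1/32)
(A(8, -137) + R(-117, -97))*(F(211, 1) - 13915) = (-1/32 + (-117 + 2*(-97)))*(-1/69 - 13915) = (-1/32 + (-117 - 194))*(-960136/69) = (-1/32 - 311)*(-960136/69) = -9953/32*(-960136/69) = 1194529201/276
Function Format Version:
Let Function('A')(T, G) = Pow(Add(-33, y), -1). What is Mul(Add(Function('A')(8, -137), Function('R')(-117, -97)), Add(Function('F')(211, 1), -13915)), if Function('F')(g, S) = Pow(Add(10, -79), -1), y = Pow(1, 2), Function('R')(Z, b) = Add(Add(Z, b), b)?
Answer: Rational(1194529201, 276) ≈ 4.3280e+6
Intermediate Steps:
Function('R')(Z, b) = Add(Z, Mul(2, b))
y = 1
Function('F')(g, S) = Rational(-1, 69) (Function('F')(g, S) = Pow(-69, -1) = Rational(-1, 69))
Function('A')(T, G) = Rational(-1, 32) (Function('A')(T, G) = Pow(Add(-33, 1), -1) = Pow(-32, -1) = Rational(-1, 32))
Mul(Add(Function('A')(8, -137), Function('R')(-117, -97)), Add(Function('F')(211, 1), -13915)) = Mul(Add(Rational(-1, 32), Add(-117, Mul(2, -97))), Add(Rational(-1, 69), -13915)) = Mul(Add(Rational(-1, 32), Add(-117, -194)), Rational(-960136, 69)) = Mul(Add(Rational(-1, 32), -311), Rational(-960136, 69)) = Mul(Rational(-9953, 32), Rational(-960136, 69)) = Rational(1194529201, 276)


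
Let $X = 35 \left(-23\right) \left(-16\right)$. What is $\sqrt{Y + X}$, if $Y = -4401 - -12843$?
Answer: $\sqrt{21322} \approx 146.02$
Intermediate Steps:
$Y = 8442$ ($Y = -4401 + 12843 = 8442$)
$X = 12880$ ($X = \left(-805\right) \left(-16\right) = 12880$)
$\sqrt{Y + X} = \sqrt{8442 + 12880} = \sqrt{21322}$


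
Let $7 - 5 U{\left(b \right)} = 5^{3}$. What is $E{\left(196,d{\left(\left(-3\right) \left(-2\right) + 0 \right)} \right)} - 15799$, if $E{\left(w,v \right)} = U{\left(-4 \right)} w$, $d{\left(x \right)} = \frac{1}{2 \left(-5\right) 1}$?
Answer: $- \frac{102123}{5} \approx -20425.0$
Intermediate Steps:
$U{\left(b \right)} = - \frac{118}{5}$ ($U{\left(b \right)} = \frac{7}{5} - \frac{5^{3}}{5} = \frac{7}{5} - 25 = - \frac{118}{5}$)
$d{\left(x \right)} = - \frac{1}{10}$ ($d{\left(x \right)} = \frac{1}{\left(-10\right) 1} = \frac{1}{-10} = - \frac{1}{10}$)
$E{\left(w,v \right)} = - \frac{118 w}{5}$
$E{\left(196,d{\left(\left(-3\right) \left(-2\right) + 0 \right)} \right)} - 15799 = \left(- \frac{118}{5}\right) 196 - 15799 = - \frac{23128}{5} - 15799 = - \frac{102123}{5}$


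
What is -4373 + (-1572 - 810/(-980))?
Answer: -582529/98 ≈ -5944.2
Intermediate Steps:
-4373 + (-1572 - 810/(-980)) = -4373 + (-1572 - 810*(-1/980)) = -4373 + (-1572 + 81/98) = -4373 - 153975/98 = -582529/98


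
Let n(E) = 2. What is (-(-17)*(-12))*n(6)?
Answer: -408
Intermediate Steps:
(-(-17)*(-12))*n(6) = -(-17)*(-12)*2 = -17*12*2 = -204*2 = -408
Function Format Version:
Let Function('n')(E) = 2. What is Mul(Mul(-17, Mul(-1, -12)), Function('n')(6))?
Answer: -408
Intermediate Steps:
Mul(Mul(-17, Mul(-1, -12)), Function('n')(6)) = Mul(Mul(-17, Mul(-1, -12)), 2) = Mul(Mul(-17, 12), 2) = Mul(-204, 2) = -408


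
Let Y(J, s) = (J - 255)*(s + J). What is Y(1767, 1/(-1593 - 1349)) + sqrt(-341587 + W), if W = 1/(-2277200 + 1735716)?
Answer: 3930075828/1471 + 3*I*sqrt(2782083049422271)/270742 ≈ 2.6717e+6 + 584.45*I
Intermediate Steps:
W = -1/541484 (W = 1/(-541484) = -1/541484 ≈ -1.8468e-6)
Y(J, s) = (-255 + J)*(J + s)
Y(1767, 1/(-1593 - 1349)) + sqrt(-341587 + W) = (1767**2 - 255*1767 - 255/(-1593 - 1349) + 1767/(-1593 - 1349)) + sqrt(-341587 - 1/541484) = (3122289 - 450585 - 255/(-2942) + 1767/(-2942)) + sqrt(-184963895109/541484) = (3122289 - 450585 - 255*(-1/2942) + 1767*(-1/2942)) + 3*I*sqrt(2782083049422271)/270742 = (3122289 - 450585 + 255/2942 - 1767/2942) + 3*I*sqrt(2782083049422271)/270742 = 3930075828/1471 + 3*I*sqrt(2782083049422271)/270742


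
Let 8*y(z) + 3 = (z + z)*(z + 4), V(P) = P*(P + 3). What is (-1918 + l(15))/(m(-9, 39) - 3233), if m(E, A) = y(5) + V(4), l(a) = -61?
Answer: 15832/25553 ≈ 0.61957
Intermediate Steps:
V(P) = P*(3 + P)
y(z) = -3/8 + z*(4 + z)/4 (y(z) = -3/8 + ((z + z)*(z + 4))/8 = -3/8 + ((2*z)*(4 + z))/8 = -3/8 + (2*z*(4 + z))/8 = -3/8 + z*(4 + z)/4)
m(E, A) = 311/8 (m(E, A) = (-3/8 + 5 + (¼)*5²) + 4*(3 + 4) = (-3/8 + 5 + (¼)*25) + 4*7 = (-3/8 + 5 + 25/4) + 28 = 87/8 + 28 = 311/8)
(-1918 + l(15))/(m(-9, 39) - 3233) = (-1918 - 61)/(311/8 - 3233) = -1979/(-25553/8) = -1979*(-8/25553) = 15832/25553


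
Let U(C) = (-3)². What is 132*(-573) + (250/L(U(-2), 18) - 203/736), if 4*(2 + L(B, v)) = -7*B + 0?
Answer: -3953185229/52256 ≈ -75650.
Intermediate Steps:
U(C) = 9
L(B, v) = -2 - 7*B/4 (L(B, v) = -2 + (-7*B + 0)/4 = -2 + (-7*B)/4 = -2 - 7*B/4)
132*(-573) + (250/L(U(-2), 18) - 203/736) = 132*(-573) + (250/(-2 - 7/4*9) - 203/736) = -75636 + (250/(-2 - 63/4) - 203*1/736) = -75636 + (250/(-71/4) - 203/736) = -75636 + (250*(-4/71) - 203/736) = -75636 + (-1000/71 - 203/736) = -75636 - 750413/52256 = -3953185229/52256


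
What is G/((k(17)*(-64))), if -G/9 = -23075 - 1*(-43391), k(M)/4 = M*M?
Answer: 45711/18496 ≈ 2.4714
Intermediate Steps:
k(M) = 4*M² (k(M) = 4*(M*M) = 4*M²)
G = -182844 (G = -9*(-23075 - 1*(-43391)) = -9*(-23075 + 43391) = -9*20316 = -182844)
G/((k(17)*(-64))) = -182844/((4*17²)*(-64)) = -182844/((4*289)*(-64)) = -182844/(1156*(-64)) = -182844/(-73984) = -182844*(-1/73984) = 45711/18496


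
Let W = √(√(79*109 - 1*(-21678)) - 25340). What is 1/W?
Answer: -I/√(25340 - √30289) ≈ -0.0063037*I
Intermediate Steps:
W = √(-25340 + √30289) (W = √(√(8611 + 21678) - 25340) = √(√30289 - 25340) = √(-25340 + √30289) ≈ 158.64*I)
1/W = 1/(√(-25340 + √30289)) = (-25340 + √30289)^(-½)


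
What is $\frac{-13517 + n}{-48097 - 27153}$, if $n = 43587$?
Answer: $- \frac{3007}{7525} \approx -0.3996$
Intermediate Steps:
$\frac{-13517 + n}{-48097 - 27153} = \frac{-13517 + 43587}{-48097 - 27153} = \frac{30070}{-75250} = 30070 \left(- \frac{1}{75250}\right) = - \frac{3007}{7525}$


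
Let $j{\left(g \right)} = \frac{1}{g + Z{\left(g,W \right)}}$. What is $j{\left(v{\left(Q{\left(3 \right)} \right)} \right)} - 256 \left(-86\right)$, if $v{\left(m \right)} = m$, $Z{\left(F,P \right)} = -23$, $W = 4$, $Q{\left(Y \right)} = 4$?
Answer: $\frac{418303}{19} \approx 22016.0$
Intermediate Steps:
$j{\left(g \right)} = \frac{1}{-23 + g}$ ($j{\left(g \right)} = \frac{1}{g - 23} = \frac{1}{-23 + g}$)
$j{\left(v{\left(Q{\left(3 \right)} \right)} \right)} - 256 \left(-86\right) = \frac{1}{-23 + 4} - 256 \left(-86\right) = \frac{1}{-19} - -22016 = - \frac{1}{19} + 22016 = \frac{418303}{19}$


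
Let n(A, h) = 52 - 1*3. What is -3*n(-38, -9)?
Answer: -147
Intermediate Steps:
n(A, h) = 49 (n(A, h) = 52 - 3 = 49)
-3*n(-38, -9) = -3*49 = -147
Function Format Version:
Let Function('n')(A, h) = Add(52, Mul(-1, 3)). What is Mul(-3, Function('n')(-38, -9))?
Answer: -147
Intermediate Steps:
Function('n')(A, h) = 49 (Function('n')(A, h) = Add(52, -3) = 49)
Mul(-3, Function('n')(-38, -9)) = Mul(-3, 49) = -147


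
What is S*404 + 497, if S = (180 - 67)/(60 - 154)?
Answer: 533/47 ≈ 11.340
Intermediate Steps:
S = -113/94 (S = 113/(-94) = 113*(-1/94) = -113/94 ≈ -1.2021)
S*404 + 497 = -113/94*404 + 497 = -22826/47 + 497 = 533/47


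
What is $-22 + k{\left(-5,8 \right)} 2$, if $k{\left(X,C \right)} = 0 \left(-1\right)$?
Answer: $-22$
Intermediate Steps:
$k{\left(X,C \right)} = 0$
$-22 + k{\left(-5,8 \right)} 2 = -22 + 0 \cdot 2 = -22 + 0 = -22$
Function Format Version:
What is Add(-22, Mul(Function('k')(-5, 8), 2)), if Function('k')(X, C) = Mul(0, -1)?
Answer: -22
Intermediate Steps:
Function('k')(X, C) = 0
Add(-22, Mul(Function('k')(-5, 8), 2)) = Add(-22, Mul(0, 2)) = Add(-22, 0) = -22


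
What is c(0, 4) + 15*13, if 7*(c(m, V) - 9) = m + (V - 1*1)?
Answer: 1431/7 ≈ 204.43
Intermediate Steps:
c(m, V) = 62/7 + V/7 + m/7 (c(m, V) = 9 + (m + (V - 1*1))/7 = 9 + (m + (V - 1))/7 = 9 + (m + (-1 + V))/7 = 9 + (-1 + V + m)/7 = 9 + (-⅐ + V/7 + m/7) = 62/7 + V/7 + m/7)
c(0, 4) + 15*13 = (62/7 + (⅐)*4 + (⅐)*0) + 15*13 = (62/7 + 4/7 + 0) + 195 = 66/7 + 195 = 1431/7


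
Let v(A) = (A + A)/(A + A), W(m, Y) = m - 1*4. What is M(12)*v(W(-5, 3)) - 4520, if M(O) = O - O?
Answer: -4520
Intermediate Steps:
M(O) = 0
W(m, Y) = -4 + m (W(m, Y) = m - 4 = -4 + m)
v(A) = 1 (v(A) = (2*A)/((2*A)) = (2*A)*(1/(2*A)) = 1)
M(12)*v(W(-5, 3)) - 4520 = 0*1 - 4520 = 0 - 4520 = -4520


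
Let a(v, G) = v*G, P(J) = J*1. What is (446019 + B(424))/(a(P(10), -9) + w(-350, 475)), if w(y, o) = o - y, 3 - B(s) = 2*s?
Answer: 445174/735 ≈ 605.68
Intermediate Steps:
B(s) = 3 - 2*s
P(J) = J
a(v, G) = G*v
(446019 + B(424))/(a(P(10), -9) + w(-350, 475)) = (446019 + (3 - 2*424))/(-9*10 + (475 - 1*(-350))) = (446019 + (3 - 848))/(-90 + (475 + 350)) = (446019 - 845)/(-90 + 825) = 445174/735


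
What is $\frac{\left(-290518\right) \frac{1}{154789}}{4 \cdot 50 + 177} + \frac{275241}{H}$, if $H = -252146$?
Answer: $- \frac{16135066190801}{14714094052138} \approx -1.0966$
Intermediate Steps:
$\frac{\left(-290518\right) \frac{1}{154789}}{4 \cdot 50 + 177} + \frac{275241}{H} = \frac{\left(-290518\right) \frac{1}{154789}}{4 \cdot 50 + 177} + \frac{275241}{-252146} = \frac{\left(-290518\right) \frac{1}{154789}}{200 + 177} + 275241 \left(- \frac{1}{252146}\right) = - \frac{290518}{154789 \cdot 377} - \frac{275241}{252146} = \left(- \frac{290518}{154789}\right) \frac{1}{377} - \frac{275241}{252146} = - \frac{290518}{58355453} - \frac{275241}{252146} = - \frac{16135066190801}{14714094052138}$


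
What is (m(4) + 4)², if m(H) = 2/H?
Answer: 81/4 ≈ 20.250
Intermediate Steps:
(m(4) + 4)² = (2/4 + 4)² = (2*(¼) + 4)² = (½ + 4)² = (9/2)² = 81/4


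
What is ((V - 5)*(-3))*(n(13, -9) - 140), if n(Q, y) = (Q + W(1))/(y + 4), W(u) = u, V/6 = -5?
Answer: -14994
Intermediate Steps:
V = -30 (V = 6*(-5) = -30)
n(Q, y) = (1 + Q)/(4 + y) (n(Q, y) = (Q + 1)/(y + 4) = (1 + Q)/(4 + y))
((V - 5)*(-3))*(n(13, -9) - 140) = ((-30 - 5)*(-3))*((1 + 13)/(4 - 9) - 140) = (-35*(-3))*(14/(-5) - 140) = 105*(-⅕*14 - 140) = 105*(-14/5 - 140) = 105*(-714/5) = -14994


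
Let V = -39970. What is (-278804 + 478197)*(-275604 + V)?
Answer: -62923246582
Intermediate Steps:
(-278804 + 478197)*(-275604 + V) = (-278804 + 478197)*(-275604 - 39970) = 199393*(-315574) = -62923246582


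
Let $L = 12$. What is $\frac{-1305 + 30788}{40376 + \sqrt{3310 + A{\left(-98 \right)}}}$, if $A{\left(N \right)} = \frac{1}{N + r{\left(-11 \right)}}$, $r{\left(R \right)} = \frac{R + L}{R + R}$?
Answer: $\frac{320963112057}{439547546048} - \frac{29483 \sqrt{240628449}}{439547546048} \approx 0.72917$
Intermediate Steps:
$r{\left(R \right)} = \frac{12 + R}{2 R}$ ($r{\left(R \right)} = \frac{R + 12}{R + R} = \frac{12 + R}{2 R}$)
$A{\left(N \right)} = \frac{1}{- \frac{1}{22} + N}$ ($A{\left(N \right)} = \frac{1}{N + \frac{12 - 11}{2 \left(-11\right)}} = \frac{1}{N + \frac{1}{2} \left(- \frac{1}{11}\right) 1} = \frac{1}{N - \frac{1}{22}} = \frac{1}{- \frac{1}{22} + N}$)
$\frac{-1305 + 30788}{40376 + \sqrt{3310 + A{\left(-98 \right)}}} = \frac{-1305 + 30788}{40376 + \sqrt{3310 + \frac{22}{-1 + 22 \left(-98\right)}}} = \frac{29483}{40376 + \sqrt{3310 + \frac{22}{-1 - 2156}}} = \frac{29483}{40376 + \sqrt{3310 + \frac{22}{-2157}}} = \frac{29483}{40376 + \sqrt{3310 + 22 \left(- \frac{1}{2157}\right)}} = \frac{29483}{40376 + \sqrt{3310 - \frac{22}{2157}}} = \frac{29483}{40376 + \sqrt{\frac{7139648}{2157}}} = \frac{29483}{40376 + \frac{8 \sqrt{240628449}}{2157}}$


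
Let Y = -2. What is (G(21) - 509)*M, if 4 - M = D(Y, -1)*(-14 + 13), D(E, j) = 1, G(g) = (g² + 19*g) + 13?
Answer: 1720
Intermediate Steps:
G(g) = 13 + g² + 19*g
M = 5 (M = 4 - (-14 + 13) = 4 - (-1) = 4 - 1*(-1) = 4 + 1 = 5)
(G(21) - 509)*M = ((13 + 21² + 19*21) - 509)*5 = ((13 + 441 + 399) - 509)*5 = (853 - 509)*5 = 344*5 = 1720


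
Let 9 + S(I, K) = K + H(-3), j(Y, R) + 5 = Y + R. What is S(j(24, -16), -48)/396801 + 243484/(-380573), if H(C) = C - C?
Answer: -32212129115/50337248991 ≈ -0.63993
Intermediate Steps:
H(C) = 0
j(Y, R) = -5 + R + Y (j(Y, R) = -5 + (Y + R) = -5 + (R + Y) = -5 + R + Y)
S(I, K) = -9 + K (S(I, K) = -9 + (K + 0) = -9 + K)
S(j(24, -16), -48)/396801 + 243484/(-380573) = (-9 - 48)/396801 + 243484/(-380573) = -57*1/396801 + 243484*(-1/380573) = -19/132267 - 243484/380573 = -32212129115/50337248991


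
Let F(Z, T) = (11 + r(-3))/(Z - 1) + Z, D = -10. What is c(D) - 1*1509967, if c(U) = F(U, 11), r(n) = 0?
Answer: -1509978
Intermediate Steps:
F(Z, T) = Z + 11/(-1 + Z) (F(Z, T) = (11 + 0)/(Z - 1) + Z = 11/(-1 + Z) + Z = Z + 11/(-1 + Z))
c(U) = (11 + U² - U)/(-1 + U)
c(D) - 1*1509967 = (11 + (-10)² - 1*(-10))/(-1 - 10) - 1*1509967 = (11 + 100 + 10)/(-11) - 1509967 = -1/11*121 - 1509967 = -11 - 1509967 = -1509978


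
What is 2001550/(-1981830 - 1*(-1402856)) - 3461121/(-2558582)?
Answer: -1558615366123/740676227434 ≈ -2.1043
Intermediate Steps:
2001550/(-1981830 - 1*(-1402856)) - 3461121/(-2558582) = 2001550/(-1981830 + 1402856) - 3461121*(-1/2558582) = 2001550/(-578974) + 3461121/2558582 = 2001550*(-1/578974) + 3461121/2558582 = -1000775/289487 + 3461121/2558582 = -1558615366123/740676227434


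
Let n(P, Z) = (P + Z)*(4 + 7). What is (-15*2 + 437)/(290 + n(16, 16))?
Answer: 407/642 ≈ 0.63396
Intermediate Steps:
n(P, Z) = 11*P + 11*Z (n(P, Z) = (P + Z)*11 = 11*P + 11*Z)
(-15*2 + 437)/(290 + n(16, 16)) = (-15*2 + 437)/(290 + (11*16 + 11*16)) = (-30 + 437)/(290 + (176 + 176)) = 407/(290 + 352) = 407/642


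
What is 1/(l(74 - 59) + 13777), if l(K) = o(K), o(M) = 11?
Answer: 1/13788 ≈ 7.2527e-5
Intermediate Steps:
l(K) = 11
1/(l(74 - 59) + 13777) = 1/(11 + 13777) = 1/13788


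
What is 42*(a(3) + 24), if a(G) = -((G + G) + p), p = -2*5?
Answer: 1176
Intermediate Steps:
p = -10
a(G) = 10 - 2*G (a(G) = -((G + G) - 10) = -(2*G - 10) = -(-10 + 2*G) = 10 - 2*G)
42*(a(3) + 24) = 42*((10 - 2*3) + 24) = 42*((10 - 6) + 24) = 42*(4 + 24) = 42*28 = 1176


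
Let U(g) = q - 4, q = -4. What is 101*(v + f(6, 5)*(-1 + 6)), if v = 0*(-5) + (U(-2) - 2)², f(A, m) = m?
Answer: 12625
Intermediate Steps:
U(g) = -8 (U(g) = -4 - 4 = -8)
v = 100 (v = 0*(-5) + (-8 - 2)² = 0 + (-10)² = 0 + 100 = 100)
101*(v + f(6, 5)*(-1 + 6)) = 101*(100 + 5*(-1 + 6)) = 101*(100 + 5*5) = 101*(100 + 25) = 101*125 = 12625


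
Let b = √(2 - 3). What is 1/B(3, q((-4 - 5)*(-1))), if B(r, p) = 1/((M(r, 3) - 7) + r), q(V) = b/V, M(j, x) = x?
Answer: -1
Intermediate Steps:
b = I (b = √(-1) = I ≈ 1.0*I)
q(V) = I/V
B(r, p) = 1/(-4 + r) (B(r, p) = 1/((3 - 7) + r) = 1/(-4 + r))
1/B(3, q((-4 - 5)*(-1))) = 1/(1/(-4 + 3)) = 1/(1/(-1)) = 1/(-1) = -1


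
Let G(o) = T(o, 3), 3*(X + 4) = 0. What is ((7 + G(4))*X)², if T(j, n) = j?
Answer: 1936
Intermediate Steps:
X = -4 (X = -4 + (⅓)*0 = -4 + 0 = -4)
G(o) = o
((7 + G(4))*X)² = ((7 + 4)*(-4))² = (11*(-4))² = (-44)² = 1936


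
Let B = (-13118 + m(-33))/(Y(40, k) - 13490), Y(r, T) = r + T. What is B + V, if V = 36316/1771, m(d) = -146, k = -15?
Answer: 73212212/3406645 ≈ 21.491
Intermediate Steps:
Y(r, T) = T + r
V = 5188/253 (V = 36316*(1/1771) = 5188/253 ≈ 20.506)
B = 13264/13465 (B = (-13118 - 146)/((-15 + 40) - 13490) = -13264/(25 - 13490) = -13264/(-13465) = -13264*(-1/13465) = 13264/13465 ≈ 0.98507)
B + V = 13264/13465 + 5188/253 = 73212212/3406645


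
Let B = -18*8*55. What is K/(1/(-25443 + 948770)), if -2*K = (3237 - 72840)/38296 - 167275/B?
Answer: -135145241027957/15165216 ≈ -8.9115e+6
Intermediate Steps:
B = -7920 (B = -144*55 = -7920)
K = -146367691/15165216 (K = -((3237 - 72840)/38296 - 167275/(-7920))/2 = -(-69603*1/38296 - 167275*(-1/7920))/2 = -(-69603/38296 + 33455/1584)/2 = -½*146367691/7582608 = -146367691/15165216 ≈ -9.6515)
K/(1/(-25443 + 948770)) = -146367691/(15165216*(1/(-25443 + 948770))) = -146367691/(15165216*(1/923327)) = -146367691/(15165216*1/923327) = -146367691/15165216*923327 = -135145241027957/15165216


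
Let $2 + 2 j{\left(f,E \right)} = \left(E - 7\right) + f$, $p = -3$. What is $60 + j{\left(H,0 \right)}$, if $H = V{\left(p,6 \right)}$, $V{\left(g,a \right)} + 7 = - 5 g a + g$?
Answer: $\frac{191}{2} \approx 95.5$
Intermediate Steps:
$V{\left(g,a \right)} = -7 + g - 5 a g$ ($V{\left(g,a \right)} = -7 + \left(- 5 g a + g\right) = -7 - \left(- g + 5 a g\right) = -7 + g - 5 a g$)
$H = 80$ ($H = -7 - 3 - 30 \left(-3\right) = -7 - 3 + 90 = 80$)
$j{\left(f,E \right)} = - \frac{9}{2} + \frac{E}{2} + \frac{f}{2}$ ($j{\left(f,E \right)} = -1 + \frac{\left(E - 7\right) + f}{2} = -1 + \frac{\left(-7 + E\right) + f}{2} = -1 + \frac{-7 + E + f}{2} = -1 + \left(- \frac{7}{2} + \frac{E}{2} + \frac{f}{2}\right) = - \frac{9}{2} + \frac{E}{2} + \frac{f}{2}$)
$60 + j{\left(H,0 \right)} = 60 + \left(- \frac{9}{2} + \frac{1}{2} \cdot 0 + \frac{1}{2} \cdot 80\right) = 60 + \left(- \frac{9}{2} + 0 + 40\right) = 60 + \frac{71}{2} = \frac{191}{2}$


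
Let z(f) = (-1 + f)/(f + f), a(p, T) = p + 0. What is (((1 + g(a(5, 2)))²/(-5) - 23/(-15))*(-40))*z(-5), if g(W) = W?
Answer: 136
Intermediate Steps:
a(p, T) = p
z(f) = (-1 + f)/(2*f) (z(f) = (-1 + f)/((2*f)) = (-1 + f)*(1/(2*f)) = (-1 + f)/(2*f))
(((1 + g(a(5, 2)))²/(-5) - 23/(-15))*(-40))*z(-5) = (((1 + 5)²/(-5) - 23/(-15))*(-40))*((½)*(-1 - 5)/(-5)) = ((6²*(-⅕) - 23*(-1/15))*(-40))*((½)*(-⅕)*(-6)) = ((36*(-⅕) + 23/15)*(-40))*(⅗) = ((-36/5 + 23/15)*(-40))*(⅗) = -17/3*(-40)*(⅗) = (680/3)*(⅗) = 136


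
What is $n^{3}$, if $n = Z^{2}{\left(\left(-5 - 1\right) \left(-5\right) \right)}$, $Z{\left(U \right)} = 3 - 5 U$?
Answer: $10090298369529$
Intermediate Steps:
$n = 21609$ ($n = \left(3 - 5 \left(-5 - 1\right) \left(-5\right)\right)^{2} = \left(3 - 5 \left(\left(-6\right) \left(-5\right)\right)\right)^{2} = \left(3 - 150\right)^{2} = \left(-147\right)^{2} = 21609$)
$n^{3} = 21609^{3} = 10090298369529$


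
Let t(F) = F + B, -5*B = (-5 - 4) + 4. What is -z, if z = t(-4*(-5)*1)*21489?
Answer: -451269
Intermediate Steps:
B = 1 (B = -((-5 - 4) + 4)/5 = -(-9 + 4)/5 = -⅕*(-5) = 1)
t(F) = 1 + F (t(F) = F + 1 = 1 + F)
z = 451269 (z = (1 - 4*(-5)*1)*21489 = (1 + 20*1)*21489 = (1 + 20)*21489 = 21*21489 = 451269)
-z = -1*451269 = -451269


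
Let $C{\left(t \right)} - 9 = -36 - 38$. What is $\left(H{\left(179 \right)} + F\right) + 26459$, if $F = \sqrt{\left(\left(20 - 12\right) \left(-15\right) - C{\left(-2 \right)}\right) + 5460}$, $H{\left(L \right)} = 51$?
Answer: $26510 + \sqrt{5405} \approx 26584.0$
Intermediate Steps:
$C{\left(t \right)} = -65$ ($C{\left(t \right)} = 9 - 74 = -65$)
$F = \sqrt{5405}$ ($F = \sqrt{\left(\left(20 - 12\right) \left(-15\right) - -65\right) + 5460} = \sqrt{\left(8 \left(-15\right) + 65\right) + 5460} = \sqrt{\left(-120 + 65\right) + 5460} = \sqrt{-55 + 5460} = \sqrt{5405} \approx 73.519$)
$\left(H{\left(179 \right)} + F\right) + 26459 = \left(51 + \sqrt{5405}\right) + 26459 = 26510 + \sqrt{5405}$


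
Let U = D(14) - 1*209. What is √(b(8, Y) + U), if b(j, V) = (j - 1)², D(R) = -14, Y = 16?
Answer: I*√174 ≈ 13.191*I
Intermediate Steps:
U = -223 (U = -14 - 1*209 = -14 - 209 = -223)
b(j, V) = (-1 + j)²
√(b(8, Y) + U) = √((-1 + 8)² - 223) = √(7² - 223) = √(49 - 223) = √(-174) = I*√174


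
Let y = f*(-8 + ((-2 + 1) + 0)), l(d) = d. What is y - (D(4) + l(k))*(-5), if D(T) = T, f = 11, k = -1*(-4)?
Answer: -59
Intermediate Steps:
k = 4
y = -99 (y = 11*(-8 + ((-2 + 1) + 0)) = 11*(-8 + (-1 + 0)) = 11*(-8 - 1) = 11*(-9) = -99)
y - (D(4) + l(k))*(-5) = -99 - (4 + 4)*(-5) = -99 - 8*(-5) = -99 - 1*(-40) = -99 + 40 = -59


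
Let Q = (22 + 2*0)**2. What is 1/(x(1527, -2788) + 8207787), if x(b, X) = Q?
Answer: 1/8208271 ≈ 1.2183e-7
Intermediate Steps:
Q = 484 (Q = (22 + 0)**2 = 22**2 = 484)
x(b, X) = 484
1/(x(1527, -2788) + 8207787) = 1/(484 + 8207787) = 1/8208271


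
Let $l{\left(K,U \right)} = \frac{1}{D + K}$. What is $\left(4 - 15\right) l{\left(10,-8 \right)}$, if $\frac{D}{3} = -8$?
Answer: $\frac{11}{14} \approx 0.78571$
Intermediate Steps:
$D = -24$ ($D = 3 \left(-8\right) = -24$)
$l{\left(K,U \right)} = \frac{1}{-24 + K}$
$\left(4 - 15\right) l{\left(10,-8 \right)} = \frac{4 - 15}{-24 + 10} = \frac{4 - 15}{-14} = \left(-11\right) \left(- \frac{1}{14}\right) = \frac{11}{14}$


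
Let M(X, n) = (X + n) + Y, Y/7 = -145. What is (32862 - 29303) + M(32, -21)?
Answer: 2555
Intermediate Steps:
Y = -1015 (Y = 7*(-145) = -1015)
M(X, n) = -1015 + X + n (M(X, n) = (X + n) - 1015 = -1015 + X + n)
(32862 - 29303) + M(32, -21) = (32862 - 29303) + (-1015 + 32 - 21) = 3559 - 1004 = 2555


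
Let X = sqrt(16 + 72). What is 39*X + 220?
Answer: 220 + 78*sqrt(22) ≈ 585.85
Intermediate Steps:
X = 2*sqrt(22) (X = sqrt(88) = 2*sqrt(22) ≈ 9.3808)
39*X + 220 = 39*(2*sqrt(22)) + 220 = 78*sqrt(22) + 220 = 220 + 78*sqrt(22)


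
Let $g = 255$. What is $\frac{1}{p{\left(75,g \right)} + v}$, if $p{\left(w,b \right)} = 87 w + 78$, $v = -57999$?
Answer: $- \frac{1}{51396} \approx -1.9457 \cdot 10^{-5}$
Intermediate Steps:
$p{\left(w,b \right)} = 78 + 87 w$
$\frac{1}{p{\left(75,g \right)} + v} = \frac{1}{\left(78 + 87 \cdot 75\right) - 57999} = \frac{1}{\left(78 + 6525\right) - 57999} = \frac{1}{6603 - 57999} = \frac{1}{-51396} = - \frac{1}{51396}$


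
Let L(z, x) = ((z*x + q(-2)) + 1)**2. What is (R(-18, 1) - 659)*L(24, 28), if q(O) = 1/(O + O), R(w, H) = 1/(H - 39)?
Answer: -181348408683/608 ≈ -2.9827e+8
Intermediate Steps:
R(w, H) = 1/(-39 + H)
q(O) = 1/(2*O)
L(z, x) = (3/4 + x*z)**2 (L(z, x) = ((z*x + (1/2)/(-2)) + 1)**2 = ((x*z + (1/2)*(-1/2)) + 1)**2 = ((x*z - 1/4) + 1)**2 = ((-1/4 + x*z) + 1)**2 = (3/4 + x*z)**2)
(R(-18, 1) - 659)*L(24, 28) = (1/(-39 + 1) - 659)*((3 + 4*28*24)**2/16) = (1/(-38) - 659)*((3 + 2688)**2/16) = (-1/38 - 659)*((1/16)*2691**2) = -25043*7241481/608 = -25043/38*7241481/16 = -181348408683/608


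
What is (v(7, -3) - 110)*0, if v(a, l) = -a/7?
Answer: 0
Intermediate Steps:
v(a, l) = -a/7 (v(a, l) = -a*(⅐) = -a/7)
(v(7, -3) - 110)*0 = (-⅐*7 - 110)*0 = (-1 - 110)*0 = -111*0 = 0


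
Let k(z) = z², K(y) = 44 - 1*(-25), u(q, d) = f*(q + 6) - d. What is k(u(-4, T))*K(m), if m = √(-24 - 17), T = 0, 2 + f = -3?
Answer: 6900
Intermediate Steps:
f = -5 (f = -2 - 3 = -5)
u(q, d) = -30 - d - 5*q (u(q, d) = -5*(q + 6) - d = -5*(6 + q) - d = (-30 - 5*q) - d = -30 - d - 5*q)
m = I*√41 (m = √(-41) = I*√41 ≈ 6.4031*I)
K(y) = 69 (K(y) = 44 + 25 = 69)
k(u(-4, T))*K(m) = (-30 - 1*0 - 5*(-4))²*69 = (-30 + 0 + 20)²*69 = (-10)²*69 = 100*69 = 6900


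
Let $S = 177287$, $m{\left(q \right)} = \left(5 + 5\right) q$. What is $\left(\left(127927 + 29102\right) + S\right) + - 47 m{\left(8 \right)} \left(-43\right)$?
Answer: $495996$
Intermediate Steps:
$m{\left(q \right)} = 10 q$
$\left(\left(127927 + 29102\right) + S\right) + - 47 m{\left(8 \right)} \left(-43\right) = \left(\left(127927 + 29102\right) + 177287\right) + - 47 \cdot 10 \cdot 8 \left(-43\right) = \left(157029 + 177287\right) + \left(-47\right) 80 \left(-43\right) = 334316 - -161680 = 334316 + 161680 = 495996$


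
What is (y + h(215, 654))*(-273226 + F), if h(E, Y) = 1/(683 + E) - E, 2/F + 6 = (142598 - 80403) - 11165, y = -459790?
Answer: 2879422660741620679/22909776 ≈ 1.2569e+11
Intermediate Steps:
F = 1/25512 (F = 2/(-6 + ((142598 - 80403) - 11165)) = 2/(-6 + (62195 - 11165)) = 2/(-6 + 51030) = 2/51024 = 2*(1/51024) = 1/25512 ≈ 3.9197e-5)
(y + h(215, 654))*(-273226 + F) = (-459790 + (1 - 1*215**2 - 683*215)/(683 + 215))*(-273226 + 1/25512) = (-459790 + (1 - 1*46225 - 146845)/898)*(-6970541711/25512) = (-459790 + (1 - 46225 - 146845)/898)*(-6970541711/25512) = (-459790 + (1/898)*(-193069))*(-6970541711/25512) = (-459790 - 193069/898)*(-6970541711/25512) = -413084489/898*(-6970541711/25512) = 2879422660741620679/22909776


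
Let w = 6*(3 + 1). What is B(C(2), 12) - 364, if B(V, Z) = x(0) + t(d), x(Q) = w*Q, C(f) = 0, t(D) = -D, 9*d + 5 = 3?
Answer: -3274/9 ≈ -363.78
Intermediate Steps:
d = -2/9 (d = -5/9 + (1/9)*3 = -5/9 + 1/3 = -2/9 ≈ -0.22222)
w = 24 (w = 6*4 = 24)
x(Q) = 24*Q
B(V, Z) = 2/9 (B(V, Z) = 24*0 - 1*(-2/9) = 0 + 2/9 = 2/9)
B(C(2), 12) - 364 = 2/9 - 364 = -3274/9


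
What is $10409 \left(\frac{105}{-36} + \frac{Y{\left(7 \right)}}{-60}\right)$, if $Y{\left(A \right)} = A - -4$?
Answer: $- \frac{322679}{10} \approx -32268.0$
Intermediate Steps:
$Y{\left(A \right)} = 4 + A$ ($Y{\left(A \right)} = A + 4 = 4 + A$)
$10409 \left(\frac{105}{-36} + \frac{Y{\left(7 \right)}}{-60}\right) = 10409 \left(\frac{105}{-36} + \frac{4 + 7}{-60}\right) = 10409 \left(105 \left(- \frac{1}{36}\right) + 11 \left(- \frac{1}{60}\right)\right) = 10409 \left(- \frac{35}{12} - \frac{11}{60}\right) = 10409 \left(- \frac{31}{10}\right) = - \frac{322679}{10}$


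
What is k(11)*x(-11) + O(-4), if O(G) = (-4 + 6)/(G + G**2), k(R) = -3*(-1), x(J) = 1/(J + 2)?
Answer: -1/6 ≈ -0.16667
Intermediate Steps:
x(J) = 1/(2 + J)
k(R) = 3
O(G) = 2/(G + G**2)
k(11)*x(-11) + O(-4) = 3/(2 - 11) + 2/(-4*(1 - 4)) = 3/(-9) + 2*(-1/4)/(-3) = 3*(-1/9) + 2*(-1/4)*(-1/3) = -1/3 + 1/6 = -1/6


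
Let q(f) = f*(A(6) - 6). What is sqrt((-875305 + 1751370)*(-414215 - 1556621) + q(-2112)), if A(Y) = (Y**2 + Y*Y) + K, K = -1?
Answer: 2*I*sqrt(431645144405) ≈ 1.314e+6*I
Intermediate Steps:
A(Y) = -1 + 2*Y**2 (A(Y) = (Y**2 + Y*Y) - 1 = (Y**2 + Y**2) - 1 = 2*Y**2 - 1 = -1 + 2*Y**2)
q(f) = 65*f (q(f) = f*((-1 + 2*6**2) - 6) = f*((-1 + 2*36) - 6) = f*((-1 + 72) - 6) = f*(71 - 6) = f*65 = 65*f)
sqrt((-875305 + 1751370)*(-414215 - 1556621) + q(-2112)) = sqrt((-875305 + 1751370)*(-414215 - 1556621) + 65*(-2112)) = sqrt(876065*(-1970836) - 137280) = sqrt(-1726580440340 - 137280) = sqrt(-1726580577620) = 2*I*sqrt(431645144405)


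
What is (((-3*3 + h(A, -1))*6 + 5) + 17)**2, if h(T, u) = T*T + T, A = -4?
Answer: 1600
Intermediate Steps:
h(T, u) = T + T**2 (h(T, u) = T**2 + T = T + T**2)
(((-3*3 + h(A, -1))*6 + 5) + 17)**2 = (((-3*3 - 4*(1 - 4))*6 + 5) + 17)**2 = (((-9 - 4*(-3))*6 + 5) + 17)**2 = (((-9 + 12)*6 + 5) + 17)**2 = ((3*6 + 5) + 17)**2 = ((18 + 5) + 17)**2 = (23 + 17)**2 = 40**2 = 1600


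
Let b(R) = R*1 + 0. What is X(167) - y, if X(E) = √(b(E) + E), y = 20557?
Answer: -20557 + √334 ≈ -20539.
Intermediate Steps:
b(R) = R (b(R) = R + 0 = R)
X(E) = √2*√E (X(E) = √(E + E) = √(2*E) = √2*√E)
X(167) - y = √2*√167 - 1*20557 = √334 - 20557 = -20557 + √334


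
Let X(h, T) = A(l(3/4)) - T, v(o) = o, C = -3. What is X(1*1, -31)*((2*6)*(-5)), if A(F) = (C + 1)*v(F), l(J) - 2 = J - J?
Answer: -1620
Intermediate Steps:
l(J) = 2 (l(J) = 2 + (J - J) = 2 + 0 = 2)
A(F) = -2*F (A(F) = (-3 + 1)*F = -2*F)
X(h, T) = -4 - T (X(h, T) = -2*2 - T = -4 - T)
X(1*1, -31)*((2*6)*(-5)) = (-4 - 1*(-31))*((2*6)*(-5)) = (-4 + 31)*(12*(-5)) = 27*(-60) = -1620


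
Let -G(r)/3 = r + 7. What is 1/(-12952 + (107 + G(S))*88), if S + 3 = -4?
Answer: -1/3536 ≈ -0.00028281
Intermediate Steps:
S = -7 (S = -3 - 4 = -7)
G(r) = -21 - 3*r (G(r) = -3*(r + 7) = -3*(7 + r) = -21 - 3*r)
1/(-12952 + (107 + G(S))*88) = 1/(-12952 + (107 + (-21 - 3*(-7)))*88) = 1/(-12952 + (107 + (-21 + 21))*88) = 1/(-12952 + (107 + 0)*88) = 1/(-12952 + 107*88) = 1/(-12952 + 9416) = 1/(-3536) = -1/3536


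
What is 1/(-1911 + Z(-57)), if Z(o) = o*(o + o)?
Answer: 1/4587 ≈ 0.00021801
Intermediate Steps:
Z(o) = 2*o² (Z(o) = o*(2*o) = 2*o²)
1/(-1911 + Z(-57)) = 1/(-1911 + 2*(-57)²) = 1/(-1911 + 2*3249) = 1/(-1911 + 6498) = 1/4587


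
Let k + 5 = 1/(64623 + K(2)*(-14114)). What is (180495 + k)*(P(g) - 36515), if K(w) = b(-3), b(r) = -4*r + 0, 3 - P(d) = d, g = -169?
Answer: -687079862555807/104745 ≈ -6.5595e+9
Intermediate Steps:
P(d) = 3 - d
b(r) = -4*r
K(w) = 12 (K(w) = -4*(-3) = 12)
k = -523726/104745 (k = -5 + 1/(64623 + 12*(-14114)) = -5 + 1/(64623 - 169368) = -5 + 1/(-104745) = -5 - 1/104745 = -523726/104745 ≈ -5.0000)
(180495 + k)*(P(g) - 36515) = (180495 - 523726/104745)*((3 - 1*(-169)) - 36515) = 18905425049*((3 + 169) - 36515)/104745 = 18905425049*(172 - 36515)/104745 = (18905425049/104745)*(-36343) = -687079862555807/104745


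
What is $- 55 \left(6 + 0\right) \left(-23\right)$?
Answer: $7590$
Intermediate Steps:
$- 55 \left(6 + 0\right) \left(-23\right) = \left(-55\right) 6 \left(-23\right) = \left(-330\right) \left(-23\right) = 7590$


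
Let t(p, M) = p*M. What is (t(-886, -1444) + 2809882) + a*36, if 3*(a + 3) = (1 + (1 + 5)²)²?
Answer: 4105586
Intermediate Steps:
t(p, M) = M*p
a = 1360/3 (a = -3 + (1 + (1 + 5)²)²/3 = -3 + (1 + 6²)²/3 = -3 + (1 + 36)²/3 = -3 + (⅓)*37² = -3 + (⅓)*1369 = -3 + 1369/3 = 1360/3 ≈ 453.33)
(t(-886, -1444) + 2809882) + a*36 = (-1444*(-886) + 2809882) + (1360/3)*36 = (1279384 + 2809882) + 16320 = 4089266 + 16320 = 4105586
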